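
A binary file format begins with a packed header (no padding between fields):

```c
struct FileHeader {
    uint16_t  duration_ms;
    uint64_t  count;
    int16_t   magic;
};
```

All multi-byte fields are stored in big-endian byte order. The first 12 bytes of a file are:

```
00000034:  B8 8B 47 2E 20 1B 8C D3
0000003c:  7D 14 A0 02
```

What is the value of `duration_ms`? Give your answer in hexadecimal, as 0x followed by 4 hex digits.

`duration_ms` is the first field, at byte offset 0, occupying 2 bytes.
Bytes at offsets 0..1: B8 8B.
In big-endian order the high byte comes first in memory.
The bytes are already most-significant first: 0xB88B.

0xB88B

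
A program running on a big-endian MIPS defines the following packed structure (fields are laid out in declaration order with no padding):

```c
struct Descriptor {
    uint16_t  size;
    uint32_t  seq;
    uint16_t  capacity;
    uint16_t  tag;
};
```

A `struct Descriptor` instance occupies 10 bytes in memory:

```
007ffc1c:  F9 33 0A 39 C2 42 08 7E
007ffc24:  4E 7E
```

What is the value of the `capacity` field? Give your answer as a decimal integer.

2174

`capacity` follows `size` (2 B), `seq` (4 B), so it starts at offset 2 + 4 = 6 and occupies 2 bytes.
Bytes at offsets 6..7: 08 7E.
In big-endian order the high byte comes first in memory.
The bytes are already most-significant first: 0x087E.
0x087E = 2174.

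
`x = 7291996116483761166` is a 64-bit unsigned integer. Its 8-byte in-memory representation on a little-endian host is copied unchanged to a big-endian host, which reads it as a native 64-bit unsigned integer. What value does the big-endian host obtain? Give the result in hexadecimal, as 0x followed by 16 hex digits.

7291996116483761166 in 64-bit hexadecimal is 0x65325FD5528AE40E.
Stored little-endian, the bytes at ascending addresses are 0E E4 8A 52 D5 5F 32 65.
Read back as big-endian, the last byte is least significant, giving 0x0EE48A52D55F3265.

0x0EE48A52D55F3265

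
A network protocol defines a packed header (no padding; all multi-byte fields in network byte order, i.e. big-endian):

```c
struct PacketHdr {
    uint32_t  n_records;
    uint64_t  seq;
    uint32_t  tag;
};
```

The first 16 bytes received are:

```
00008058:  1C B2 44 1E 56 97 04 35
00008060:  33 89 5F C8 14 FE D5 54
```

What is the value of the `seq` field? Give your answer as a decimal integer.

6239460435289530312

`seq` follows `n_records` (4 bytes), so it starts at byte offset 4 and occupies 8 bytes.
Bytes at offsets 4..11: 56 97 04 35 33 89 5F C8.
Big-endian: lowest address holds the most-significant byte.
The bytes are already most-significant first: 0x5697043533895FC8.
0x5697043533895FC8 = 6239460435289530312.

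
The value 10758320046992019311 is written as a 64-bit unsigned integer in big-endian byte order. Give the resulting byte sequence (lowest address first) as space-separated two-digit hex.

95 4D 3B 15 2C EC 4F 6F

10758320046992019311 in hexadecimal, padded to 64 bits, is 0x954D3B152CEC4F6F.
Split into bytes (most-significant first): 95 4D 3B 15 2C EC 4F 6F.
Big-endian stores the most-significant byte at the lowest address.
So the memory order matches the most-significant-first order: 95 4D 3B 15 2C EC 4F 6F.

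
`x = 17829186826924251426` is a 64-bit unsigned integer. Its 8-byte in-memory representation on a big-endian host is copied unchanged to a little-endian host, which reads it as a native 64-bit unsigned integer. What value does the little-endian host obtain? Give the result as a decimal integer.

2511289767451061751

17829186826924251426 in 64-bit hexadecimal is 0xF76DFEF4BCE4D922.
Stored big-endian, the bytes at ascending addresses are F7 6D FE F4 BC E4 D9 22.
Read back as little-endian, the first byte is least significant, giving 0x22D9E4BCF4FE6DF7.
0x22D9E4BCF4FE6DF7 = 2511289767451061751.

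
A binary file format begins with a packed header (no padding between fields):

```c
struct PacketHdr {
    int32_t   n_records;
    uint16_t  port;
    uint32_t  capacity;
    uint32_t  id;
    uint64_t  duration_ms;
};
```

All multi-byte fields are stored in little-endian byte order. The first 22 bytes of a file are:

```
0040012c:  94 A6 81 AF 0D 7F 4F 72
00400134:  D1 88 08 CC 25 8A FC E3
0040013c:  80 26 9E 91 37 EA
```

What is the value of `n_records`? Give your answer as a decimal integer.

-1350457708

`n_records` is the first field, at byte offset 0, occupying 4 bytes.
Bytes at offsets 0..3: 94 A6 81 AF.
In little-endian order the low byte comes first in memory.
Reassemble most-significant byte first: AF 81 A6 94 → 0xAF81A694.
Top bit is set, so as a signed 32-bit value this is 0xAF81A694 − 2^32 = -1350457708.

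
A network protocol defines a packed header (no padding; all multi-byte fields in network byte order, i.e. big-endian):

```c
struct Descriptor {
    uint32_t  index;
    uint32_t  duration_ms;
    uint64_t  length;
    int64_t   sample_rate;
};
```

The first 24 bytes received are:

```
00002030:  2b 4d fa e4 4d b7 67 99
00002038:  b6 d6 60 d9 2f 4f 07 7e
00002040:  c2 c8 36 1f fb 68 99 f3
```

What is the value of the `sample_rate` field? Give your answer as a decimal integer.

`sample_rate` follows `index` (4 B), `duration_ms` (4 B), `length` (8 B), so it starts at offset 4 + 4 + 8 = 16 and occupies 8 bytes.
Bytes at offsets 16..23: C2 C8 36 1F FB 68 99 F3.
Big-endian stores the most-significant byte at the lowest address.
The bytes are already most-significant first: 0xC2C8361FFB6899F3.
Top bit is set, so as a signed 64-bit value this is 0xC2C8361FFB6899F3 − 2^64 = -4411216324019578381.

-4411216324019578381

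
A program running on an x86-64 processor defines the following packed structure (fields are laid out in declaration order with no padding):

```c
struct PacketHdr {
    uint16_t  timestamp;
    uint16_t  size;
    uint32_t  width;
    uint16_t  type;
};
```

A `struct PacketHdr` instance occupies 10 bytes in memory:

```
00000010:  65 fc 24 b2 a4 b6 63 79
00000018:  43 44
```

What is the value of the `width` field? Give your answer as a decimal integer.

`width` follows `timestamp` (2 B), `size` (2 B), so it starts at offset 2 + 2 = 4 and occupies 4 bytes.
Bytes at offsets 4..7: A4 B6 63 79.
Little-endian: lowest address holds the least-significant byte.
Reassemble most-significant byte first: 79 63 B6 A4 → 0x7963B6A4.
0x7963B6A4 = 2036577956.

2036577956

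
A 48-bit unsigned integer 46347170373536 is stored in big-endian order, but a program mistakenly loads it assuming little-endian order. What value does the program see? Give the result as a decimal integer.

176332567357226

46347170373536 in 48-bit hexadecimal is 0x2A270AA05FA0.
Stored big-endian, the bytes at ascending addresses are 2A 27 0A A0 5F A0.
Read back as little-endian, the first byte is least significant, giving 0xA05FA00A272A.
0xA05FA00A272A = 176332567357226.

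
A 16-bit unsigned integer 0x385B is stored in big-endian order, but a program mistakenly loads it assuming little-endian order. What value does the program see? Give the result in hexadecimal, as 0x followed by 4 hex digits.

Stored big-endian, the bytes at ascending addresses are 38 5B.
Read back as little-endian, the first byte is least significant, giving 0x5B38.

0x5B38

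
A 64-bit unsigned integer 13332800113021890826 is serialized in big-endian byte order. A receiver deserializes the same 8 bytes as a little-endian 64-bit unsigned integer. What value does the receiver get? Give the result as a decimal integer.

734637616340600761

13332800113021890826 in 64-bit hexadecimal is 0xB9079F1005F5310A.
Stored big-endian, the bytes at ascending addresses are B9 07 9F 10 05 F5 31 0A.
Read back as little-endian, the first byte is least significant, giving 0x0A31F505109F07B9.
0x0A31F505109F07B9 = 734637616340600761.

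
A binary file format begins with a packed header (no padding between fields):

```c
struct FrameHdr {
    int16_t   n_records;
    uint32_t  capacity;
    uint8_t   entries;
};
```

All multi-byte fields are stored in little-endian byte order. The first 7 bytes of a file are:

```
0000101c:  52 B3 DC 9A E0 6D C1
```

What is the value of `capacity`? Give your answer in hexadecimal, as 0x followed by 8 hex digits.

0x6DE09ADC

`capacity` follows `n_records` (2 bytes), so it starts at byte offset 2 and occupies 4 bytes.
Bytes at offsets 2..5: DC 9A E0 6D.
Little-endian: lowest address holds the least-significant byte.
Reassemble most-significant byte first: 6D E0 9A DC → 0x6DE09ADC.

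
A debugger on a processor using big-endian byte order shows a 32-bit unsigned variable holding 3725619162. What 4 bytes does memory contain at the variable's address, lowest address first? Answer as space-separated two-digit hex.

3725619162 in hexadecimal, padded to 32 bits, is 0xDE106FDA.
Split into bytes (most-significant first): DE 10 6F DA.
Big-endian stores the most-significant byte at the lowest address.
So the memory order matches the most-significant-first order: DE 10 6F DA.

DE 10 6F DA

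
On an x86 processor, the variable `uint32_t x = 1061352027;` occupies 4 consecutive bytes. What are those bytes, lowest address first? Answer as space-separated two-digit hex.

5B F2 42 3F

1061352027 in hexadecimal, padded to 32 bits, is 0x3F42F25B.
Split into bytes (most-significant first): 3F 42 F2 5B.
Little-endian: lowest address holds the least-significant byte.
So at ascending addresses the bytes are 5B F2 42 3F.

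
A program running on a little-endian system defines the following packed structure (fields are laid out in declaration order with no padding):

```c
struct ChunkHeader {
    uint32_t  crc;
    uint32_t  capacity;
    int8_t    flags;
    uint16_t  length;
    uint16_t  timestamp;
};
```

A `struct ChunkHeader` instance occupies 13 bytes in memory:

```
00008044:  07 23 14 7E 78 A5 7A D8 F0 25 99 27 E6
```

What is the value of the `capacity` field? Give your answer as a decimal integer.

3631916408

`capacity` follows `crc` (4 bytes), so it starts at byte offset 4 and occupies 4 bytes.
Bytes at offsets 4..7: 78 A5 7A D8.
In little-endian order the low byte comes first in memory.
Reassemble most-significant byte first: D8 7A A5 78 → 0xD87AA578.
0xD87AA578 = 3631916408.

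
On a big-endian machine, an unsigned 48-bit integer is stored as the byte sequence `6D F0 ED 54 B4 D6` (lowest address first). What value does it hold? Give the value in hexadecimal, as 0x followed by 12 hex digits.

In big-endian order the high byte comes first in memory.
The bytes are already most-significant first: 0x6DF0ED54B4D6.

0x6DF0ED54B4D6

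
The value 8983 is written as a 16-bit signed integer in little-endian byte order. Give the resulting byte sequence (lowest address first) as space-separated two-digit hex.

8983 in hexadecimal, padded to 16 bits, is 0x2317.
Split into bytes (most-significant first): 23 17.
Little-endian: lowest address holds the least-significant byte.
So at ascending addresses the bytes are 17 23.

17 23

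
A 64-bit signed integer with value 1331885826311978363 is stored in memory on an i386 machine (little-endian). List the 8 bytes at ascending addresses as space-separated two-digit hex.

1331885826311978363 in hexadecimal, padded to 64 bits, is 0x127BCF1A36B3FD7B.
Split into bytes (most-significant first): 12 7B CF 1A 36 B3 FD 7B.
Little-endian stores the least-significant byte at the lowest address.
So at ascending addresses the bytes are 7B FD B3 36 1A CF 7B 12.

7B FD B3 36 1A CF 7B 12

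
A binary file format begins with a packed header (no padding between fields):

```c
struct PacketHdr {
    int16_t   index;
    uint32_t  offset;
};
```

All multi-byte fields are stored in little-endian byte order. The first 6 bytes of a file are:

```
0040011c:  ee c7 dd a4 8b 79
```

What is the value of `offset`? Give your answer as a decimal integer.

2039194845

`offset` follows `index` (2 bytes), so it starts at byte offset 2 and occupies 4 bytes.
Bytes at offsets 2..5: DD A4 8B 79.
In little-endian order the low byte comes first in memory.
Reassemble most-significant byte first: 79 8B A4 DD → 0x798BA4DD.
0x798BA4DD = 2039194845.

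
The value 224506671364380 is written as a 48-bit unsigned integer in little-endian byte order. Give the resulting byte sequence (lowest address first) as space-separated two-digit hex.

224506671364380 in hexadecimal, padded to 48 bits, is 0xCC300865791C.
Split into bytes (most-significant first): CC 30 08 65 79 1C.
Little-endian: lowest address holds the least-significant byte.
So at ascending addresses the bytes are 1C 79 65 08 30 CC.

1C 79 65 08 30 CC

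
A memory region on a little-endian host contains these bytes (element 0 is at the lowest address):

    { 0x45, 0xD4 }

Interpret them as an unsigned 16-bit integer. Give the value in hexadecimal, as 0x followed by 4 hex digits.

0xD445

Little-endian stores the least-significant byte at the lowest address.
Reassemble most-significant byte first: D4 45 → 0xD445.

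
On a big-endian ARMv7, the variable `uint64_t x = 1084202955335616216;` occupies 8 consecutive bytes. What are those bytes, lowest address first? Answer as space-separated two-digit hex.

1084202955335616216 in hexadecimal, padded to 64 bits, is 0x0F0BDCD7F13546D8.
Split into bytes (most-significant first): 0F 0B DC D7 F1 35 46 D8.
Big-endian stores the most-significant byte at the lowest address.
So the memory order matches the most-significant-first order: 0F 0B DC D7 F1 35 46 D8.

0F 0B DC D7 F1 35 46 D8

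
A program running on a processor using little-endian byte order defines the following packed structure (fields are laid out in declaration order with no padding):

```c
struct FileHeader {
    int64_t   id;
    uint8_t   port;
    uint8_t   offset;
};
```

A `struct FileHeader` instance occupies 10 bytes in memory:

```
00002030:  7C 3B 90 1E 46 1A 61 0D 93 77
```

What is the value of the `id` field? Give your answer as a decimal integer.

`id` is the first field, at byte offset 0, occupying 8 bytes.
Bytes at offsets 0..7: 7C 3B 90 1E 46 1A 61 0D.
Little-endian stores the least-significant byte at the lowest address.
Reassemble most-significant byte first: 0D 61 1A 46 1E 90 3B 7C → 0x0D611A461E903B7C.
0x0D611A461E903B7C = 964080683696798588.

964080683696798588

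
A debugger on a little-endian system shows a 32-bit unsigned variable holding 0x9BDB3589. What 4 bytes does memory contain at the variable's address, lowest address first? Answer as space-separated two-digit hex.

89 35 DB 9B

Split into bytes (most-significant first): 9B DB 35 89.
Little-endian: lowest address holds the least-significant byte.
So at ascending addresses the bytes are 89 35 DB 9B.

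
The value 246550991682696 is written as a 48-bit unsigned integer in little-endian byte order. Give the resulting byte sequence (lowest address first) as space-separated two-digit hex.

246550991682696 in hexadecimal, padded to 48 bits, is 0xE03CA0473C88.
Split into bytes (most-significant first): E0 3C A0 47 3C 88.
Little-endian: lowest address holds the least-significant byte.
So at ascending addresses the bytes are 88 3C 47 A0 3C E0.

88 3C 47 A0 3C E0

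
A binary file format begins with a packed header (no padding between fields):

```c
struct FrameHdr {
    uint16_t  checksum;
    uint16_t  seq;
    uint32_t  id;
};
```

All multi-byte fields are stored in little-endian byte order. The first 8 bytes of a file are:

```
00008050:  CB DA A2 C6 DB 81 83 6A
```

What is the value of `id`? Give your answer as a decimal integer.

1787003355

`id` follows `checksum` (2 B), `seq` (2 B), so it starts at offset 2 + 2 = 4 and occupies 4 bytes.
Bytes at offsets 4..7: DB 81 83 6A.
In little-endian order the low byte comes first in memory.
Reassemble most-significant byte first: 6A 83 81 DB → 0x6A8381DB.
0x6A8381DB = 1787003355.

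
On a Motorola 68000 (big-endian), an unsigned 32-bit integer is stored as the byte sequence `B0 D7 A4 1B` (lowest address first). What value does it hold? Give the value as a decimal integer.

Big-endian: lowest address holds the most-significant byte.
The bytes are already most-significant first: 0xB0D7A41B.
0xB0D7A41B = 2966922267.

2966922267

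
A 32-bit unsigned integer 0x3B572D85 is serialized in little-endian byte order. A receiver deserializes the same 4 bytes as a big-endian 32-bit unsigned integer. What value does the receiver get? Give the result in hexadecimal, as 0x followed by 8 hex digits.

0x852D573B

Stored little-endian, the bytes at ascending addresses are 85 2D 57 3B.
Read back as big-endian, the last byte is least significant, giving 0x852D573B.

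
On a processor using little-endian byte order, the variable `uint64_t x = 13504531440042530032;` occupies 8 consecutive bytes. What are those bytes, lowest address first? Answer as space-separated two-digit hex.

13504531440042530032 in hexadecimal, padded to 64 bits, is 0xBB69BBCB6DD454F0.
Split into bytes (most-significant first): BB 69 BB CB 6D D4 54 F0.
Little-endian stores the least-significant byte at the lowest address.
So at ascending addresses the bytes are F0 54 D4 6D CB BB 69 BB.

F0 54 D4 6D CB BB 69 BB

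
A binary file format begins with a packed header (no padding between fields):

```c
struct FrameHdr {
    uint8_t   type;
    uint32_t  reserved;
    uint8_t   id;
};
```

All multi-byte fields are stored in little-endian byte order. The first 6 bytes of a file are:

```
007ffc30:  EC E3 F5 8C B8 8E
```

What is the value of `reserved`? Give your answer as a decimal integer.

3096245731

`reserved` follows `type` (1 byte), so it starts at byte offset 1 and occupies 4 bytes.
Bytes at offsets 1..4: E3 F5 8C B8.
In little-endian order the low byte comes first in memory.
Reassemble most-significant byte first: B8 8C F5 E3 → 0xB88CF5E3.
0xB88CF5E3 = 3096245731.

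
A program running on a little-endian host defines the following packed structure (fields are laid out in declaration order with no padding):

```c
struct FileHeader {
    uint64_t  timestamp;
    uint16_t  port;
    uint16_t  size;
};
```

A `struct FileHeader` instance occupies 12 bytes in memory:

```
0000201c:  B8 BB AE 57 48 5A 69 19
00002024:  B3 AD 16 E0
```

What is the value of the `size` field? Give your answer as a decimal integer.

`size` follows `timestamp` (8 B), `port` (2 B), so it starts at offset 8 + 2 = 10 and occupies 2 bytes.
Bytes at offsets 10..11: 16 E0.
Little-endian stores the least-significant byte at the lowest address.
Reassemble most-significant byte first: E0 16 → 0xE016.
0xE016 = 57366.

57366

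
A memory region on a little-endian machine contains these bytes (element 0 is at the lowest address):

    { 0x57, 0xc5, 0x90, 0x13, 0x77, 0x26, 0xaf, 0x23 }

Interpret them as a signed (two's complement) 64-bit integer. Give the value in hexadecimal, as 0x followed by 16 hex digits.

0x23AF26771390C557

Little-endian: lowest address holds the least-significant byte.
Reassemble most-significant byte first: 23 AF 26 77 13 90 C5 57 → 0x23AF26771390C557.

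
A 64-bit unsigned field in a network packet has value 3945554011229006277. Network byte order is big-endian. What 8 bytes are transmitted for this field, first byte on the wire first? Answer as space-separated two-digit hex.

36 C1 6C 78 01 6C 29 C5

3945554011229006277 in hexadecimal, padded to 64 bits, is 0x36C16C78016C29C5.
Split into bytes (most-significant first): 36 C1 6C 78 01 6C 29 C5.
Big-endian: lowest address holds the most-significant byte.
So the memory order matches the most-significant-first order: 36 C1 6C 78 01 6C 29 C5.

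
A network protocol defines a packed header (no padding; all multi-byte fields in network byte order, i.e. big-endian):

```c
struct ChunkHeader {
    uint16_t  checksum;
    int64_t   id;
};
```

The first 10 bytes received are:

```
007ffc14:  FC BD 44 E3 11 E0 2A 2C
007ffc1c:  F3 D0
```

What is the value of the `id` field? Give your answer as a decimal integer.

`id` follows `checksum` (2 bytes), so it starts at byte offset 2 and occupies 8 bytes.
Bytes at offsets 2..9: 44 E3 11 E0 2A 2C F3 D0.
Big-endian stores the most-significant byte at the lowest address.
The bytes are already most-significant first: 0x44E311E02A2CF3D0.
0x44E311E02A2CF3D0 = 4963830868770354128.

4963830868770354128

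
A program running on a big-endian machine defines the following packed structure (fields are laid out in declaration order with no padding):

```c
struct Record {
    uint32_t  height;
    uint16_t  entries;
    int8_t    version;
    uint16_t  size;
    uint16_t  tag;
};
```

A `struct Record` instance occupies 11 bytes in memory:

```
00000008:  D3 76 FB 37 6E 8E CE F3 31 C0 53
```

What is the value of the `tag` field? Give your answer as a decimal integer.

`tag` follows `height` (4 B), `entries` (2 B), `version` (1 B), `size` (2 B), so it starts at offset 4 + 2 + 1 + 2 = 9 and occupies 2 bytes.
Bytes at offsets 9..10: C0 53.
Big-endian: lowest address holds the most-significant byte.
The bytes are already most-significant first: 0xC053.
0xC053 = 49235.

49235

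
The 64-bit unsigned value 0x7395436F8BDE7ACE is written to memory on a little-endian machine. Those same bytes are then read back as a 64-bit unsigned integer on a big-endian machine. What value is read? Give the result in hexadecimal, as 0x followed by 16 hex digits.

0xCE7ADE8B6F439573

Stored little-endian, the bytes at ascending addresses are CE 7A DE 8B 6F 43 95 73.
Read back as big-endian, the last byte is least significant, giving 0xCE7ADE8B6F439573.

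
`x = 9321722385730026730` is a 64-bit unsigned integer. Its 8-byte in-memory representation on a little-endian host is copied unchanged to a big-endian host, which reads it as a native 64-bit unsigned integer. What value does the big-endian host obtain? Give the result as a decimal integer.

16914462505104399745

9321722385730026730 in 64-bit hexadecimal is 0x815D691F083EBCEA.
Stored little-endian, the bytes at ascending addresses are EA BC 3E 08 1F 69 5D 81.
Read back as big-endian, the last byte is least significant, giving 0xEABC3E081F695D81.
0xEABC3E081F695D81 = 16914462505104399745.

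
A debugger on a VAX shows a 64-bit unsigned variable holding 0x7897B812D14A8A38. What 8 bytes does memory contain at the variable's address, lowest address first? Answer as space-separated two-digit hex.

38 8A 4A D1 12 B8 97 78

Split into bytes (most-significant first): 78 97 B8 12 D1 4A 8A 38.
In little-endian order the low byte comes first in memory.
So at ascending addresses the bytes are 38 8A 4A D1 12 B8 97 78.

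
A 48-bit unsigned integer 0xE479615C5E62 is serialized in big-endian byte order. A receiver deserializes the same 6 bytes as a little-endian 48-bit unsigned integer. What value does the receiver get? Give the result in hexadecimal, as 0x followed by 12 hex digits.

0x625E5C6179E4

Stored big-endian, the bytes at ascending addresses are E4 79 61 5C 5E 62.
Read back as little-endian, the first byte is least significant, giving 0x625E5C6179E4.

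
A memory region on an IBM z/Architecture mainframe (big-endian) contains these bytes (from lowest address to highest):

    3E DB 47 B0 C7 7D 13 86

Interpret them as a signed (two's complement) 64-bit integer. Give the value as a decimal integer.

4529292674837844870

In big-endian order the high byte comes first in memory.
The bytes are already most-significant first: 0x3EDB47B0C77D1386.
0x3EDB47B0C77D1386 = 4529292674837844870.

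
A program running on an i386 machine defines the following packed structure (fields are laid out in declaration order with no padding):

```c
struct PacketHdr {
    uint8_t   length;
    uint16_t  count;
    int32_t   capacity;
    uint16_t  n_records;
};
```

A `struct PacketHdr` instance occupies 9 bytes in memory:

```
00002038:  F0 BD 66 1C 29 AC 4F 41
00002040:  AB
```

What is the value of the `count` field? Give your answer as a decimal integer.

26301

`count` follows `length` (1 byte), so it starts at byte offset 1 and occupies 2 bytes.
Bytes at offsets 1..2: BD 66.
Little-endian stores the least-significant byte at the lowest address.
Reassemble most-significant byte first: 66 BD → 0x66BD.
0x66BD = 26301.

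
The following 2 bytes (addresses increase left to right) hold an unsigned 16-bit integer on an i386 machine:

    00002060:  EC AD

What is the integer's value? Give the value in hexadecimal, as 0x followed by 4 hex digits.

0xADEC

Little-endian stores the least-significant byte at the lowest address.
Reassemble most-significant byte first: AD EC → 0xADEC.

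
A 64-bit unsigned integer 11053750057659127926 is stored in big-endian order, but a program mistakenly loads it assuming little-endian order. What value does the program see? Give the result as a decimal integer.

11053750057659127926 in 64-bit hexadecimal is 0x9966CF1CB6B9D876.
Stored big-endian, the bytes at ascending addresses are 99 66 CF 1C B6 B9 D8 76.
Read back as little-endian, the first byte is least significant, giving 0x76D8B9B61CCF6699.
0x76D8B9B61CCF6699 = 8563798883263538841.

8563798883263538841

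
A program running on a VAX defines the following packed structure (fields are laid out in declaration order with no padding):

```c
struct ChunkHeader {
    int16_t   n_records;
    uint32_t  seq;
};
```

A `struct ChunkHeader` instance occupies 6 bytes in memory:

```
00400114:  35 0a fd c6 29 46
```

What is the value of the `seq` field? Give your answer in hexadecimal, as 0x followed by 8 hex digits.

0x4629C6FD

`seq` follows `n_records` (2 bytes), so it starts at byte offset 2 and occupies 4 bytes.
Bytes at offsets 2..5: FD C6 29 46.
Little-endian: lowest address holds the least-significant byte.
Reassemble most-significant byte first: 46 29 C6 FD → 0x4629C6FD.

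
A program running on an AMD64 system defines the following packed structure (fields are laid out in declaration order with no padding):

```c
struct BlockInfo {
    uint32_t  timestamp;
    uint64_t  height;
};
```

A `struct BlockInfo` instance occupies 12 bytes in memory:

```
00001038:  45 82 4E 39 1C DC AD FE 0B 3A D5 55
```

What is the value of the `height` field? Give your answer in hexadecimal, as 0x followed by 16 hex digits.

0x55D53A0BFEADDC1C

`height` follows `timestamp` (4 bytes), so it starts at byte offset 4 and occupies 8 bytes.
Bytes at offsets 4..11: 1C DC AD FE 0B 3A D5 55.
Little-endian: lowest address holds the least-significant byte.
Reassemble most-significant byte first: 55 D5 3A 0B FE AD DC 1C → 0x55D53A0BFEADDC1C.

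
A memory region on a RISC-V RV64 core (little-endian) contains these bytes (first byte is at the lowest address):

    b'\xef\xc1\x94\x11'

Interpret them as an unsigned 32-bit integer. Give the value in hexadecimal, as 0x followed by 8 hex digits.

In little-endian order the low byte comes first in memory.
Reassemble most-significant byte first: 11 94 C1 EF → 0x1194C1EF.

0x1194C1EF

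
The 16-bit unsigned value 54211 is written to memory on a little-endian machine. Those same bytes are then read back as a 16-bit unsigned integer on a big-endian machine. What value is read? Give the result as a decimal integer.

54211 in 16-bit hexadecimal is 0xD3C3.
Stored little-endian, the bytes at ascending addresses are C3 D3.
Read back as big-endian, the last byte is least significant, giving 0xC3D3.
0xC3D3 = 50131.

50131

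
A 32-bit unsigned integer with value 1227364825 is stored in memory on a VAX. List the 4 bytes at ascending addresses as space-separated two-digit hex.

1227364825 in hexadecimal, padded to 32 bits, is 0x492819D9.
Split into bytes (most-significant first): 49 28 19 D9.
In little-endian order the low byte comes first in memory.
So at ascending addresses the bytes are D9 19 28 49.

D9 19 28 49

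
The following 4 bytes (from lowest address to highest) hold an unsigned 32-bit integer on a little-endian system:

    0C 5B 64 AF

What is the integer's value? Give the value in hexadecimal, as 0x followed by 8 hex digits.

0xAF645B0C

In little-endian order the low byte comes first in memory.
Reassemble most-significant byte first: AF 64 5B 0C → 0xAF645B0C.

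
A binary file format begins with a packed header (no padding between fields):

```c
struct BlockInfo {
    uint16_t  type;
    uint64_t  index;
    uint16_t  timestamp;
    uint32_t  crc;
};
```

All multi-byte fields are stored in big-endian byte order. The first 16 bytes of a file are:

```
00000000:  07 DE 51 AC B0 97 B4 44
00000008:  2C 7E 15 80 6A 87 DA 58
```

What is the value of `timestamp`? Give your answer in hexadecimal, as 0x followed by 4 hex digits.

0x1580

`timestamp` follows `type` (2 B), `index` (8 B), so it starts at offset 2 + 8 = 10 and occupies 2 bytes.
Bytes at offsets 10..11: 15 80.
Big-endian: lowest address holds the most-significant byte.
The bytes are already most-significant first: 0x1580.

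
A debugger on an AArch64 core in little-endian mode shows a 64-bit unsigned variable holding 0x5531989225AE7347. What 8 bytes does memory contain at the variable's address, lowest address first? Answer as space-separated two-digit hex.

47 73 AE 25 92 98 31 55

Split into bytes (most-significant first): 55 31 98 92 25 AE 73 47.
Little-endian: lowest address holds the least-significant byte.
So at ascending addresses the bytes are 47 73 AE 25 92 98 31 55.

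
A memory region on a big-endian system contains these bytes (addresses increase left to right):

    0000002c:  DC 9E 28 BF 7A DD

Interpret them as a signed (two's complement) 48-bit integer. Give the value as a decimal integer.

-38903130129699

In big-endian order the high byte comes first in memory.
The bytes are already most-significant first: 0xDC9E28BF7ADD.
Top bit is set, so as a signed 48-bit value this is 0xDC9E28BF7ADD − 2^48 = -38903130129699.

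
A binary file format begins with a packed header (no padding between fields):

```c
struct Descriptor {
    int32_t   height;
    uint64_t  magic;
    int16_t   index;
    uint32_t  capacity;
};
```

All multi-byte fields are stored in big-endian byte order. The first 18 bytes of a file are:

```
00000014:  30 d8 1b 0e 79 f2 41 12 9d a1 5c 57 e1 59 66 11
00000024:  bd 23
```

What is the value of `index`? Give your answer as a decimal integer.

`index` follows `height` (4 B), `magic` (8 B), so it starts at offset 4 + 8 = 12 and occupies 2 bytes.
Bytes at offsets 12..13: E1 59.
In big-endian order the high byte comes first in memory.
The bytes are already most-significant first: 0xE159.
Top bit is set, so as a signed 16-bit value this is 0xE159 − 2^16 = -7847.

-7847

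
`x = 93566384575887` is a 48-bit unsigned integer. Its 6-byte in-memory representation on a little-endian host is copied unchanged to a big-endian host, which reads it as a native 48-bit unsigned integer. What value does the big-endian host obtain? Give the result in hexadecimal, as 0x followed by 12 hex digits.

93566384575887 in 48-bit hexadecimal is 0x55191F1D958F.
Stored little-endian, the bytes at ascending addresses are 8F 95 1D 1F 19 55.
Read back as big-endian, the last byte is least significant, giving 0x8F951D1F1955.

0x8F951D1F1955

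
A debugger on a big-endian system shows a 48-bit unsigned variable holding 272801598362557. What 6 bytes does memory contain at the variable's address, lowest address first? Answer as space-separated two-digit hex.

272801598362557 in hexadecimal, padded to 48 bits, is 0xF81C925D53BD.
Split into bytes (most-significant first): F8 1C 92 5D 53 BD.
Big-endian stores the most-significant byte at the lowest address.
So the memory order matches the most-significant-first order: F8 1C 92 5D 53 BD.

F8 1C 92 5D 53 BD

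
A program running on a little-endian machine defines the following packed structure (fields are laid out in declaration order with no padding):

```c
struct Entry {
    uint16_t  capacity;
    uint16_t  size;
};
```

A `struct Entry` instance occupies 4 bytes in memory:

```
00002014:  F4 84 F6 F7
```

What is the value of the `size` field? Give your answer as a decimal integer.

63478

`size` follows `capacity` (2 bytes), so it starts at byte offset 2 and occupies 2 bytes.
Bytes at offsets 2..3: F6 F7.
Little-endian stores the least-significant byte at the lowest address.
Reassemble most-significant byte first: F7 F6 → 0xF7F6.
0xF7F6 = 63478.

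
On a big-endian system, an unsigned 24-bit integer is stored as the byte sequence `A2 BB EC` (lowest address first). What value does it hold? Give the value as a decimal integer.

10664940

Big-endian stores the most-significant byte at the lowest address.
The bytes are already most-significant first: 0xA2BBEC.
0xA2BBEC = 10664940.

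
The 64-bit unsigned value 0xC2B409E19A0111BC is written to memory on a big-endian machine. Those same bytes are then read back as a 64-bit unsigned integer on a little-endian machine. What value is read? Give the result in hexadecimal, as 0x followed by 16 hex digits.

Stored big-endian, the bytes at ascending addresses are C2 B4 09 E1 9A 01 11 BC.
Read back as little-endian, the first byte is least significant, giving 0xBC11019AE109B4C2.

0xBC11019AE109B4C2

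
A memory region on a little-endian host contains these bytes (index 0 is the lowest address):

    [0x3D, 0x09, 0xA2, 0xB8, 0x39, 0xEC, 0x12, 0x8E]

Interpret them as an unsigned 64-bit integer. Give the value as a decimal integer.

Little-endian stores the least-significant byte at the lowest address.
Reassemble most-significant byte first: 8E 12 EC 39 B8 A2 09 3D → 0x8E12EC39B8A2093D.
0x8E12EC39B8A2093D = 10237504635621476669.

10237504635621476669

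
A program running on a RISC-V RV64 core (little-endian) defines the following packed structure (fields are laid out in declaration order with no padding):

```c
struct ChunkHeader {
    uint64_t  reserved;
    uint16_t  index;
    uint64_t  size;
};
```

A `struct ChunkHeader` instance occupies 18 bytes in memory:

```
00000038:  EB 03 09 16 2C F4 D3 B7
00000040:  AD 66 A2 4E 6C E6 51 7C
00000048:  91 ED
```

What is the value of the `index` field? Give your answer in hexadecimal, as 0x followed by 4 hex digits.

0x66AD

`index` follows `reserved` (8 bytes), so it starts at byte offset 8 and occupies 2 bytes.
Bytes at offsets 8..9: AD 66.
Little-endian: lowest address holds the least-significant byte.
Reassemble most-significant byte first: 66 AD → 0x66AD.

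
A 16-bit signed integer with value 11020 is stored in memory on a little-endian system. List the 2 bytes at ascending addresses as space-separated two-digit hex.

0C 2B

11020 in hexadecimal, padded to 16 bits, is 0x2B0C.
Split into bytes (most-significant first): 2B 0C.
Little-endian stores the least-significant byte at the lowest address.
So at ascending addresses the bytes are 0C 2B.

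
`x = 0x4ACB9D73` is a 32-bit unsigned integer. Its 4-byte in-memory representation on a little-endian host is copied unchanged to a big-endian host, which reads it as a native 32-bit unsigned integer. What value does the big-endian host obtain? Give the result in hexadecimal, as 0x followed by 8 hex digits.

0x739DCB4A

Stored little-endian, the bytes at ascending addresses are 73 9D CB 4A.
Read back as big-endian, the last byte is least significant, giving 0x739DCB4A.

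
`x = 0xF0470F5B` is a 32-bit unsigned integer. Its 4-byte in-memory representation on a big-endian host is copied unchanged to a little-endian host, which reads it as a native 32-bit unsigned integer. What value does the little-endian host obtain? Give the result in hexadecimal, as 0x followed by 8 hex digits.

Stored big-endian, the bytes at ascending addresses are F0 47 0F 5B.
Read back as little-endian, the first byte is least significant, giving 0x5B0F47F0.

0x5B0F47F0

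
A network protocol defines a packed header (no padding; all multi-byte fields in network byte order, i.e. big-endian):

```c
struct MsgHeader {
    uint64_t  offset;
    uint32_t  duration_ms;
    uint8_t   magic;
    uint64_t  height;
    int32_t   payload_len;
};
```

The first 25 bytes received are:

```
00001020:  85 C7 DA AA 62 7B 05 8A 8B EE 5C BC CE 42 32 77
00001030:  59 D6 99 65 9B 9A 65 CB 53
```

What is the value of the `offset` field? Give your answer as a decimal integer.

9639913952741361034

`offset` is the first field, at byte offset 0, occupying 8 bytes.
Bytes at offsets 0..7: 85 C7 DA AA 62 7B 05 8A.
Big-endian: lowest address holds the most-significant byte.
The bytes are already most-significant first: 0x85C7DAAA627B058A.
0x85C7DAAA627B058A = 9639913952741361034.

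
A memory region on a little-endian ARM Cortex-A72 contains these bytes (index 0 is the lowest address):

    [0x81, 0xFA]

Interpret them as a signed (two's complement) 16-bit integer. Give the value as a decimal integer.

Little-endian stores the least-significant byte at the lowest address.
Reassemble most-significant byte first: FA 81 → 0xFA81.
Top bit is set, so as a signed 16-bit value this is 0xFA81 − 2^16 = -1407.

-1407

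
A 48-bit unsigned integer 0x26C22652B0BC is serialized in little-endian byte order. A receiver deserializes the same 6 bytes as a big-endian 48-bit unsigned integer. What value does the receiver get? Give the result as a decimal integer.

Stored little-endian, the bytes at ascending addresses are BC B0 52 26 C2 26.
Read back as big-endian, the last byte is least significant, giving 0xBCB05226C226.
0xBCB05226C226 = 207465478537766.

207465478537766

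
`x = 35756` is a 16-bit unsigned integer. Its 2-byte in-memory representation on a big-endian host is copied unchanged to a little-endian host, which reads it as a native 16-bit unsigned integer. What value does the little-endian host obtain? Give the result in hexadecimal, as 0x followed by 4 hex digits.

35756 in 16-bit hexadecimal is 0x8BAC.
Stored big-endian, the bytes at ascending addresses are 8B AC.
Read back as little-endian, the first byte is least significant, giving 0xAC8B.

0xAC8B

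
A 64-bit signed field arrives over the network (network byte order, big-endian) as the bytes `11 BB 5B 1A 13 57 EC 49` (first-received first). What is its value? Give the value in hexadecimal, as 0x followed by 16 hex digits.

In big-endian order the high byte comes first in memory.
The bytes are already most-significant first: 0x11BB5B1A1357EC49.

0x11BB5B1A1357EC49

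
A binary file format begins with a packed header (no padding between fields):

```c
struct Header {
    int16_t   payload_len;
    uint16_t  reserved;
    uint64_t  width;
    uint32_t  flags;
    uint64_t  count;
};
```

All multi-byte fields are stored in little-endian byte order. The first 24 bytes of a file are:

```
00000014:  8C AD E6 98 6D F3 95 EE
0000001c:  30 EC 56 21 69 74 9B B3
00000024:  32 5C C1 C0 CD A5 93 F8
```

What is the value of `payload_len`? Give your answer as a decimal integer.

-21108

`payload_len` is the first field, at byte offset 0, occupying 2 bytes.
Bytes at offsets 0..1: 8C AD.
Little-endian: lowest address holds the least-significant byte.
Reassemble most-significant byte first: AD 8C → 0xAD8C.
Top bit is set, so as a signed 16-bit value this is 0xAD8C − 2^16 = -21108.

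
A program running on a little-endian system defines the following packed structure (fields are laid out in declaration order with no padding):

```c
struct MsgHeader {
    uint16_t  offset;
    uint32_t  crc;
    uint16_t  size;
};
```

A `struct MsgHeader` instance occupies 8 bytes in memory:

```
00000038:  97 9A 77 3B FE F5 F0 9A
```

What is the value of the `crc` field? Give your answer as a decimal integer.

4127079287

`crc` follows `offset` (2 bytes), so it starts at byte offset 2 and occupies 4 bytes.
Bytes at offsets 2..5: 77 3B FE F5.
In little-endian order the low byte comes first in memory.
Reassemble most-significant byte first: F5 FE 3B 77 → 0xF5FE3B77.
0xF5FE3B77 = 4127079287.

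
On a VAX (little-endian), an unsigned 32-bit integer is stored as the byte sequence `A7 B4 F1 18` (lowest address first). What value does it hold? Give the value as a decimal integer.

Little-endian: lowest address holds the least-significant byte.
Reassemble most-significant byte first: 18 F1 B4 A7 → 0x18F1B4A7.
0x18F1B4A7 = 418493607.

418493607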